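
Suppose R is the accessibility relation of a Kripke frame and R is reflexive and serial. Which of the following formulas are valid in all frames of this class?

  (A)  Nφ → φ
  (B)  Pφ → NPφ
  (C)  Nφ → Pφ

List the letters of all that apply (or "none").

(A) Nφ → φ is axiom T, which corresponds to reflexivity. Every such R is reflexive — valid.
(B) Pφ → NPφ is axiom 5, which corresponds to the euclidean property. Such an R need not be euclidean — not valid.
(C) axiom D: valid iff R is serial. Every such R is serial — valid.

A, C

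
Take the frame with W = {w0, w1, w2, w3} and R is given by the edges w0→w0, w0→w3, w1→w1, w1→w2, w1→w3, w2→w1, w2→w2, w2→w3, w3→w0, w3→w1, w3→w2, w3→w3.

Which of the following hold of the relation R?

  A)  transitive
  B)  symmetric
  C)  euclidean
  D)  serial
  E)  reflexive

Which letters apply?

B, D, E

(A) not transitive: w0 R w3 and w3 R w1 but not w0 R w1.
(B) symmetric: every R-edge is matched by its reverse.
(C) not euclidean: w3 R w0 and w3 R w1 but not w0 R w1.
(D) serial: every world has an R-successor.
(E) reflexive: each world relates to itself.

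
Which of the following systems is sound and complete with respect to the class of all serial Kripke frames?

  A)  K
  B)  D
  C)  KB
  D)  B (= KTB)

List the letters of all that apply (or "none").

B

(A) K is determined by the class of arbitrary frames.
(B) D is determined by exactly this class.
(C) KB is determined by the class of symmetric frames.
(D) B (= KTB) is determined by the class of reflexive and symmetric frames.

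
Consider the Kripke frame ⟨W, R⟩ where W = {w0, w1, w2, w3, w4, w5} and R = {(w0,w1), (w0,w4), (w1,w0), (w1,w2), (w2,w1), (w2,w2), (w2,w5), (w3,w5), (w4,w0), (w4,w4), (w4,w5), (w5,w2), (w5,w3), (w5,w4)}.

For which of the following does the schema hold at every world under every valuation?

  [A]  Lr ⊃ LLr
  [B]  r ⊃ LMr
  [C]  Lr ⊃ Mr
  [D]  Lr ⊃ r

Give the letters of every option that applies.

B, C

R is not reflexive: not w0 R w0.
R is symmetric: every R-edge is matched by its reverse.
R is not transitive: w0 R w1 and w1 R w0 but not w0 R w0.
R is serial: every world has an R-successor.
(A) Lr ⊃ LLr is axiom 4, which corresponds to transitivity. R is not transitive — not valid.
(B) r ⊃ LMr is axiom B, which corresponds to symmetry. R is symmetric — valid.
(C) Lr ⊃ Mr (axiom D) characterises the serial frames. R is serial — valid.
(D) Lr ⊃ r is axiom T, which corresponds to reflexivity. R is not reflexive — not valid.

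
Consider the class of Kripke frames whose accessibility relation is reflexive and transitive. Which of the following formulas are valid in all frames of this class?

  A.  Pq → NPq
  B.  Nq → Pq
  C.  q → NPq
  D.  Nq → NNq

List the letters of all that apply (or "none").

Reflexive relations are serial.
(A) Pq → NPq is axiom 5; it is valid on a frame exactly when R is euclidean. Such an R need not be euclidean, so not valid.
(B) axiom D: valid iff R is serial. Every such R is serial — valid.
(C) q → NPq is axiom B, which corresponds to symmetry. Such an R need not be symmetric — not valid.
(D) Nq → NNq is axiom 4; it is valid on a frame exactly when R is transitive. Every such R is transitive, so valid.

B, D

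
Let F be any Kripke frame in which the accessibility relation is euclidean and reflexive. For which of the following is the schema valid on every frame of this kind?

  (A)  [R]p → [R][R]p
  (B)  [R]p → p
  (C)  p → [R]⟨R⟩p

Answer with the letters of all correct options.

A, B, C

A reflexive euclidean relation is also symmetric (from wRw and wRv the euclidean condition gives vRw) and hence transitive; it is an equivalence relation.
(A) axiom 4: valid iff R is transitive. Every such R is transitive — valid.
(B) axiom T: valid iff R is reflexive. Every such R is reflexive — valid.
(C) p → [R]⟨R⟩p (axiom B) characterises the symmetric frames. Every such R is symmetric — valid.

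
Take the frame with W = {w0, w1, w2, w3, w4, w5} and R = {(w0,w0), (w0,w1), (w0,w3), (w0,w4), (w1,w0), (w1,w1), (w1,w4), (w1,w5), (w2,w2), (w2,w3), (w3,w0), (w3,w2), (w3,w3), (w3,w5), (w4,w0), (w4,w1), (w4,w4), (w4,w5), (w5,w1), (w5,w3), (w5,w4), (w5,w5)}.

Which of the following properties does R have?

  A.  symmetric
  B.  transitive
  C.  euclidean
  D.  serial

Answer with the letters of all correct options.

(A) symmetric: every R-edge is matched by its reverse.
(B) not transitive: w0 R w1 and w1 R w5 but not w0 R w5.
(C) not euclidean: w0 R w1 and w0 R w3 but not w1 R w3.
(D) serial: every world has an R-successor.

A, D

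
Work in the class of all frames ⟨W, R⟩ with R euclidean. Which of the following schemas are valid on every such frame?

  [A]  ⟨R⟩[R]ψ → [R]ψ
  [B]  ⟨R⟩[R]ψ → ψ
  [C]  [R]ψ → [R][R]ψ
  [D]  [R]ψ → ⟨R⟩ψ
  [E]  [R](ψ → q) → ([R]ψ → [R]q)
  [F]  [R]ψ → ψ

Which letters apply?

A, E

(A) ⟨R⟩[R]ψ → [R]ψ is the dual of axiom 5, which corresponds to the euclidean property. Every such R is euclidean — valid.
(B) ⟨R⟩[R]ψ → ψ (the dual of axiom B) characterises the symmetric frames. Such an R need not be symmetric — not valid.
(C) [R]ψ → [R][R]ψ is axiom 4; it is valid on a frame exactly when R is transitive. Such an R need not be transitive, so not valid.
(D) [R]ψ → ⟨R⟩ψ is axiom D; it is valid on a frame exactly when R is serial. Such an R need not be serial, so not valid.
(E) [R](ψ → q) → ([R]ψ → [R]q) is the K axiom; it holds on all frames — valid.
(F) [R]ψ → ψ is axiom T; it is valid on a frame exactly when R is reflexive. Such an R need not be reflexive, so not valid.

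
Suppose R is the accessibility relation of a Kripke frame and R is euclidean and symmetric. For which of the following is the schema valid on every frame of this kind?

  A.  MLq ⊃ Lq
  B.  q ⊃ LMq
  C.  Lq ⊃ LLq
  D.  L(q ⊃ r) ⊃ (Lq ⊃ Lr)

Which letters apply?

A symmetric euclidean relation is transitive (uRv and vRw give vRu by symmetry, then uRw by the euclidean condition, applied at v).
(A) MLq ⊃ Lq (the dual of axiom 5) characterises the euclidean frames. Every such R is euclidean — valid.
(B) q ⊃ LMq is axiom B; it is valid on a frame exactly when R is symmetric. Every such R is symmetric, so valid.
(C) Lq ⊃ LLq is axiom 4; it is valid on a frame exactly when R is transitive. Every such R is transitive, so valid.
(D) L(q ⊃ r) ⊃ (Lq ⊃ Lr) is axiom K, valid on every Kripke frame — valid.

A, B, C, D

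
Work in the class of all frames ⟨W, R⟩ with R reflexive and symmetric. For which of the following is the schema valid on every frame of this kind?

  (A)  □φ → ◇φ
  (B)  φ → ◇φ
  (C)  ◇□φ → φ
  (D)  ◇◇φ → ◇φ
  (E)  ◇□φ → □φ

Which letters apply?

Reflexive relations are serial.
(A) □φ → ◇φ is axiom D; it is valid on a frame exactly when R is serial. Every such R is serial, so valid.
(B) φ → ◇φ is the dual of axiom T; it is valid on a frame exactly when R is reflexive. Every such R is reflexive, so valid.
(C) ◇□φ → φ is the dual of axiom B, which corresponds to symmetry. Every such R is symmetric — valid.
(D) ◇◇φ → ◇φ is the dual of axiom 4; it is valid on a frame exactly when R is transitive. Such an R need not be transitive, so not valid.
(E) ◇□φ → □φ (the dual of axiom 5) characterises the euclidean frames. Such an R need not be euclidean — not valid.

A, B, C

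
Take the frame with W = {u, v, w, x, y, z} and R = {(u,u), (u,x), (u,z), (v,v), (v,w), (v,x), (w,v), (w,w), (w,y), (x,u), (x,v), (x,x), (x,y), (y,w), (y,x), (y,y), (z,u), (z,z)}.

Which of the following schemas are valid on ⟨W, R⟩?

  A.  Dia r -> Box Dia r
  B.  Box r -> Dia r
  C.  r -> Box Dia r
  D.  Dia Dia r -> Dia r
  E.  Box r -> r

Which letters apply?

R is reflexive: each world relates to itself.
R is symmetric: every R-edge is matched by its reverse.
R is not transitive: u R x and x R v but not u R v.
R is not euclidean: u R x and u R z but not x R z.
R is serial: every world has an R-successor.
(A) Dia r -> Box Dia r is axiom 5, which corresponds to the euclidean property. R is not euclidean — not valid.
(B) axiom D: valid iff R is serial. R is serial — valid.
(C) r -> Box Dia r is axiom B, which corresponds to symmetry. R is symmetric — valid.
(D) Dia Dia r -> Dia r is the dual of axiom 4, which corresponds to transitivity. R is not transitive — not valid.
(E) Box r -> r (axiom T) characterises the reflexive frames. R is reflexive — valid.

B, C, E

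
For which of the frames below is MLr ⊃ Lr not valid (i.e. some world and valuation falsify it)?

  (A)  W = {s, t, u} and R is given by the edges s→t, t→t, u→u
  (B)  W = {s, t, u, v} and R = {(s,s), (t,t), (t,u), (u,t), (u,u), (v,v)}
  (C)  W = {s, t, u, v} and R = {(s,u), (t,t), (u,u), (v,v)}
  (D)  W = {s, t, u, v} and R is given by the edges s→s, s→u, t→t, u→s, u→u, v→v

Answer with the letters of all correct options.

none

The schema MLr ⊃ Lr is the dual of axiom 5; it is valid on a frame iff R is euclidean.
(A) R is euclidean (any two R-successors of the same world are R-related), so the schema is valid here.
(B) R is euclidean (any two R-successors of the same world are R-related), so the schema is valid here.
(C) R is euclidean (any two R-successors of the same world are R-related), so the schema is valid here.
(D) R is euclidean (any two R-successors of the same world are R-related), so the schema is valid here.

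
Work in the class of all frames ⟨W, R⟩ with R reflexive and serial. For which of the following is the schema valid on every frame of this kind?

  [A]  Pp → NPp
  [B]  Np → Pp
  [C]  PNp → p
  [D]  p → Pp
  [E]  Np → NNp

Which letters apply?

(A) Pp → NPp is axiom 5; it is valid on a frame exactly when R is euclidean. Such an R need not be euclidean, so not valid.
(B) axiom D: valid iff R is serial. Every such R is serial — valid.
(C) the dual of axiom B: valid iff R is symmetric. Such an R need not be symmetric — not valid.
(D) p → Pp (the dual of axiom T) characterises the reflexive frames. Every such R is reflexive — valid.
(E) Np → NNp is axiom 4, which corresponds to transitivity. Such an R need not be transitive — not valid.

B, D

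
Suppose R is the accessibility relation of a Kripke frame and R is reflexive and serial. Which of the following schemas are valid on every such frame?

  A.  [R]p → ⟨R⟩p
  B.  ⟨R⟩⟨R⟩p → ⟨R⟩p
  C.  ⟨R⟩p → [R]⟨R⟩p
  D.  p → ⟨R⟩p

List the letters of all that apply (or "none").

A, D

(A) axiom D: valid iff R is serial. Every such R is serial — valid.
(B) ⟨R⟩⟨R⟩p → ⟨R⟩p (the dual of axiom 4) characterises the transitive frames. Such an R need not be transitive — not valid.
(C) ⟨R⟩p → [R]⟨R⟩p is axiom 5, which corresponds to the euclidean property. Such an R need not be euclidean — not valid.
(D) p → ⟨R⟩p is the dual of axiom T; it is valid on a frame exactly when R is reflexive. Every such R is reflexive, so valid.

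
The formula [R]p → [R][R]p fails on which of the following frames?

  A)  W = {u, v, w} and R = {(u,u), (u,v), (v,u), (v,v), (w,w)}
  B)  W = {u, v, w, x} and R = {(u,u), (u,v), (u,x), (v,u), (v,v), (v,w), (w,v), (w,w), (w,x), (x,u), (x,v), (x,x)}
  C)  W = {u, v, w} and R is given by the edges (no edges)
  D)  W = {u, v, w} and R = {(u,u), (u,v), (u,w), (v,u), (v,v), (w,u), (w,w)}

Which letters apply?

The schema [R]p → [R][R]p is axiom 4; it is valid on a frame iff R is transitive.
(A) R is transitive (R is closed under composition), so the schema is valid here.
(B) R is not transitive (u R v and v R w but not u R w), so the schema fails here.
(C) R is transitive (R is closed under composition), so the schema is valid here.
(D) R is not transitive (v R u and u R w but not v R w), so the schema fails here.

B, D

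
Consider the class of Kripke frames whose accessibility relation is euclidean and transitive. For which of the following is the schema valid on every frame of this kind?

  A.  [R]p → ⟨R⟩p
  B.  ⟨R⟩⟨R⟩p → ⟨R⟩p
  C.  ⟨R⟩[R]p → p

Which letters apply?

(A) [R]p → ⟨R⟩p is axiom D; it is valid on a frame exactly when R is serial. Such an R need not be serial, so not valid.
(B) ⟨R⟩⟨R⟩p → ⟨R⟩p is the dual of axiom 4, which corresponds to transitivity. Every such R is transitive — valid.
(C) the dual of axiom B: valid iff R is symmetric. Such an R need not be symmetric — not valid.

B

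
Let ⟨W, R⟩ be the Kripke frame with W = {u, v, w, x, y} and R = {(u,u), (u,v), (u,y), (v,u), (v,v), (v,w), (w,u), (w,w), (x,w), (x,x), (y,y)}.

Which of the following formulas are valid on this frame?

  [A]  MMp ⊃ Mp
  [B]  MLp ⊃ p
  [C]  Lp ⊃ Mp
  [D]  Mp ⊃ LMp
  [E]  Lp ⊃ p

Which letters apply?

C, E

R is reflexive: each world relates to itself.
R is not symmetric: u R y but not y R u.
R is not transitive: u R v and v R w but not u R w.
R is not euclidean: u R v and u R y but not v R y.
R is serial: every world has an R-successor.
(A) MMp ⊃ Mp (the dual of axiom 4) characterises the transitive frames. R is not transitive — not valid.
(B) the dual of axiom B: valid iff R is symmetric. R is not symmetric — not valid.
(C) Lp ⊃ Mp (axiom D) characterises the serial frames. R is serial — valid.
(D) Mp ⊃ LMp is axiom 5, which corresponds to the euclidean property. R is not euclidean — not valid.
(E) Lp ⊃ p (axiom T) characterises the reflexive frames. R is reflexive — valid.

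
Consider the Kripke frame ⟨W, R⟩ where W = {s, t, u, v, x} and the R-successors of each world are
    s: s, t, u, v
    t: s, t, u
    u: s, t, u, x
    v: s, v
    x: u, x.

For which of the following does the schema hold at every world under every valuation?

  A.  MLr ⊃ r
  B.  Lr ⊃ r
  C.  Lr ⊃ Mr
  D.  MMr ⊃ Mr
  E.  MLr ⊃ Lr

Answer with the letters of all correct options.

A, B, C

R is reflexive: each world relates to itself.
R is symmetric: every R-edge is matched by its reverse.
R is not transitive: s R u and u R x but not s R x.
R is not euclidean: s R t and s R v but not t R v.
R is serial: every world has an R-successor.
(A) MLr ⊃ r is the dual of axiom B; it is valid on a frame exactly when R is symmetric. R is symmetric, so valid.
(B) axiom T: valid iff R is reflexive. R is reflexive — valid.
(C) axiom D: valid iff R is serial. R is serial — valid.
(D) the dual of axiom 4: valid iff R is transitive. R is not transitive — not valid.
(E) MLr ⊃ Lr is the dual of axiom 5, which corresponds to the euclidean property. R is not euclidean — not valid.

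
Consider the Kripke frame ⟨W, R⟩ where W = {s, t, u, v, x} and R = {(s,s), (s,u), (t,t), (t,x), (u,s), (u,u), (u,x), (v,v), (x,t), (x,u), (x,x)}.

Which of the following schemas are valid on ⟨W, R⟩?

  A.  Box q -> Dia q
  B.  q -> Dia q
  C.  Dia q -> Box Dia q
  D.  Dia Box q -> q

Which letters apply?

A, B, D

R is reflexive: each world relates to itself.
R is symmetric: every R-edge is matched by its reverse.
R is not euclidean: u R s and u R x but not s R x.
R is serial: every world has an R-successor.
(A) Box q -> Dia q is axiom D; it is valid on a frame exactly when R is serial. R is serial, so valid.
(B) q -> Dia q is the dual of axiom T; it is valid on a frame exactly when R is reflexive. R is reflexive, so valid.
(C) axiom 5: valid iff R is euclidean. R is not euclidean — not valid.
(D) Dia Box q -> q is the dual of axiom B; it is valid on a frame exactly when R is symmetric. R is symmetric, so valid.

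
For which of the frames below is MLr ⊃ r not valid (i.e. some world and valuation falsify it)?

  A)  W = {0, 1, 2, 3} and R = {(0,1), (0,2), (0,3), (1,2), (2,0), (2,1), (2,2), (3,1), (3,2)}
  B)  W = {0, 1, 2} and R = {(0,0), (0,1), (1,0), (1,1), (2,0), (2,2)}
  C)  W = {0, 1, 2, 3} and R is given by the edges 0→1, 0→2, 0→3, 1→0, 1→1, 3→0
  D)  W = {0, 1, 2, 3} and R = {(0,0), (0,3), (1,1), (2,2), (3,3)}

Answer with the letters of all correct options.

The schema MLr ⊃ r is the dual of axiom B; it is valid on a frame iff R is symmetric.
(A) R is not symmetric (0 R 1 but not 1 R 0), so the schema fails here.
(B) R is not symmetric (2 R 0 but not 0 R 2), so the schema fails here.
(C) R is not symmetric (0 R 2 but not 2 R 0), so the schema fails here.
(D) R is not symmetric (0 R 3 but not 3 R 0), so the schema fails here.

A, B, C, D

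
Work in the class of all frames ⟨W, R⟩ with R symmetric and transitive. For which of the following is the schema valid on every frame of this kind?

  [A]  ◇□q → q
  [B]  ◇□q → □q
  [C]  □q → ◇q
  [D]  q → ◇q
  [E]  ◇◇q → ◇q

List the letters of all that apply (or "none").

A symmetric transitive relation is euclidean (uRv and uRw give vRu by symmetry, then vRw by transitivity).
(A) ◇□q → q is the dual of axiom B; it is valid on a frame exactly when R is symmetric. Every such R is symmetric, so valid.
(B) the dual of axiom 5: valid iff R is euclidean. Every such R is euclidean — valid.
(C) □q → ◇q is axiom D; it is valid on a frame exactly when R is serial. Such an R need not be serial, so not valid.
(D) q → ◇q is the dual of axiom T; it is valid on a frame exactly when R is reflexive. Such an R need not be reflexive, so not valid.
(E) ◇◇q → ◇q is the dual of axiom 4, which corresponds to transitivity. Every such R is transitive — valid.

A, B, E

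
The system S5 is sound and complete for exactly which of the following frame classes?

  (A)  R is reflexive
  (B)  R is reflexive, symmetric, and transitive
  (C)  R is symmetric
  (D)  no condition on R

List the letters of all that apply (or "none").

B

(A) this class determines T (= KT), not S5.
(B) S5 is sound and complete for exactly this class.
(C) this class determines KB, not S5.
(D) this class determines K, not S5.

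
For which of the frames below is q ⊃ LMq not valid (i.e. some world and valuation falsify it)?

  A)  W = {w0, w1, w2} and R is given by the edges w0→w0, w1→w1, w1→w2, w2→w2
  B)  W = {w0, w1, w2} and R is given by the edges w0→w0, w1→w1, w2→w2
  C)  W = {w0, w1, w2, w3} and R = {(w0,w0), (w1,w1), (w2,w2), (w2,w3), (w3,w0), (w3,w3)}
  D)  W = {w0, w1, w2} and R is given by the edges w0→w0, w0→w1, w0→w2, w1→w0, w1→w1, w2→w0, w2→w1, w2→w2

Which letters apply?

The schema q ⊃ LMq is axiom B; it is valid on a frame iff R is symmetric.
(A) R is not symmetric (w1 R w2 but not w2 R w1), so the schema fails here.
(B) R is symmetric (every R-edge is matched by its reverse), so the schema is valid here.
(C) R is not symmetric (w2 R w3 but not w3 R w2), so the schema fails here.
(D) R is not symmetric (w2 R w1 but not w1 R w2), so the schema fails here.

A, C, D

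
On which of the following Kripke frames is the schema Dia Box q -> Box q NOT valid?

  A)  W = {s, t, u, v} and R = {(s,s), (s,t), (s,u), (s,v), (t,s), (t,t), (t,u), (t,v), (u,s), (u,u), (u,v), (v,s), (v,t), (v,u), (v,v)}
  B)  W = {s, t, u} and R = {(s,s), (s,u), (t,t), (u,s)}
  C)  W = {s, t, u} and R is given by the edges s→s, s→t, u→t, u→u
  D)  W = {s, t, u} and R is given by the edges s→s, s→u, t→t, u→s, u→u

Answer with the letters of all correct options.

A, B, C

The schema Dia Box q -> Box q is the dual of axiom 5; it is valid on a frame iff R is euclidean.
(A) R is not euclidean (s R u and s R t but not u R t), so the schema fails here.
(B) R is not euclidean (s R u and s R u but not u R u), so the schema fails here.
(C) R is not euclidean (s R t and s R s but not t R s), so the schema fails here.
(D) R is euclidean (any two R-successors of the same world are R-related), so the schema is valid here.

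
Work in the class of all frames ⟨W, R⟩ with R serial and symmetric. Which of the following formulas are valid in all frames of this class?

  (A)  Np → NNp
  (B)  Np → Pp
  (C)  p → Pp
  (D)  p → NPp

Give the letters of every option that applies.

(A) Np → NNp is axiom 4; it is valid on a frame exactly when R is transitive. Such an R need not be transitive, so not valid.
(B) Np → Pp is axiom D, which corresponds to seriality. Every such R is serial — valid.
(C) the dual of axiom T: valid iff R is reflexive. Such an R need not be reflexive — not valid.
(D) axiom B: valid iff R is symmetric. Every such R is symmetric — valid.

B, D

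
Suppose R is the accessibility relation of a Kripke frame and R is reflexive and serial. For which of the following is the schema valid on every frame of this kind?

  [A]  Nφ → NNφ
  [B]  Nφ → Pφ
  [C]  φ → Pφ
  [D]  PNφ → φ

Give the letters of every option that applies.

B, C

(A) axiom 4: valid iff R is transitive. Such an R need not be transitive — not valid.
(B) Nφ → Pφ is axiom D, which corresponds to seriality. Every such R is serial — valid.
(C) the dual of axiom T: valid iff R is reflexive. Every such R is reflexive — valid.
(D) the dual of axiom B: valid iff R is symmetric. Such an R need not be symmetric — not valid.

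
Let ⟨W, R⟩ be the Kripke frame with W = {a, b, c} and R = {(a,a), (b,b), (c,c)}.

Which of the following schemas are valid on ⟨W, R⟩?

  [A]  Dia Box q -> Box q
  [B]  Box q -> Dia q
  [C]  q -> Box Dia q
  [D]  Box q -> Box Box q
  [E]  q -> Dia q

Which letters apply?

R is reflexive: each world relates to itself.
R is symmetric: every R-edge is matched by its reverse.
R is transitive: R is closed under composition.
R is euclidean: any two R-successors of the same world are R-related.
R is serial: every world has an R-successor.
(A) Dia Box q -> Box q (the dual of axiom 5) characterises the euclidean frames. R is euclidean — valid.
(B) Box q -> Dia q (axiom D) characterises the serial frames. R is serial — valid.
(C) q -> Box Dia q (axiom B) characterises the symmetric frames. R is symmetric — valid.
(D) axiom 4: valid iff R is transitive. R is transitive — valid.
(E) q -> Dia q is the dual of axiom T; it is valid on a frame exactly when R is reflexive. R is reflexive, so valid.

A, B, C, D, E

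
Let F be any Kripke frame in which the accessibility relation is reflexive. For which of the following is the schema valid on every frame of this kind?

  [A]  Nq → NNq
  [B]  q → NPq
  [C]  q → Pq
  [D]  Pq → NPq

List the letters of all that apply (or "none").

A reflexive relation is serial.
(A) axiom 4: valid iff R is transitive. Such an R need not be transitive — not valid.
(B) axiom B: valid iff R is symmetric. Such an R need not be symmetric — not valid.
(C) the dual of axiom T: valid iff R is reflexive. Every such R is reflexive — valid.
(D) Pq → NPq (axiom 5) characterises the euclidean frames. Such an R need not be euclidean — not valid.

C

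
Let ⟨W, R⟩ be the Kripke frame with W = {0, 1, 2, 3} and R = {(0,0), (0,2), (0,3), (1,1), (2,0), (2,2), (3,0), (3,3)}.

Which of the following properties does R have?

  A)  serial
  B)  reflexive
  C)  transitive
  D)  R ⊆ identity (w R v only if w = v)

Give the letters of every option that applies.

(A) serial: every world has an R-successor.
(B) reflexive: each world relates to itself.
(C) not transitive: 2 R 0 and 0 R 3 but not 2 R 3.
(D) not ⊆ identity: 0 R 2 with 0 ≠ 2.

A, B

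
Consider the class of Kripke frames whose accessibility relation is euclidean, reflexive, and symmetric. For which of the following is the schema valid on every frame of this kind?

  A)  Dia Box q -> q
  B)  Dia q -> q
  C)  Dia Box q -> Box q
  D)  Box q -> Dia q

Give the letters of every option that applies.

A, C, D

A relation that is euclidean, reflexive, and symmetric is also serial and transitive.
(A) Dia Box q -> q is the dual of axiom B, which corresponds to symmetry. Every such R is symmetric — valid.
(B) Dia q -> q is the converse of T; it holds exactly when R ⊆ identity. Such an R need not be a subset of the identity — not valid.
(C) Dia Box q -> Box q is the dual of axiom 5; it is valid on a frame exactly when R is euclidean. Every such R is euclidean, so valid.
(D) Box q -> Dia q is axiom D; it is valid on a frame exactly when R is serial. Every such R is serial, so valid.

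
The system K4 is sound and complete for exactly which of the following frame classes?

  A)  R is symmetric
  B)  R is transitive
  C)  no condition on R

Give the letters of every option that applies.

B

(A) this class determines KB, not K4.
(B) K4 is sound and complete for exactly this class.
(C) this class determines K, not K4.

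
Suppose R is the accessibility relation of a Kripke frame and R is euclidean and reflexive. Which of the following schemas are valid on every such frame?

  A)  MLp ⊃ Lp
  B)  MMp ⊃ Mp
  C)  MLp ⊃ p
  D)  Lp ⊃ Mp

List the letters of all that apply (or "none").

A, B, C, D

A reflexive euclidean relation is also symmetric (from wRw and wRv the euclidean condition gives vRw) and hence transitive; it is an equivalence relation.
(A) the dual of axiom 5: valid iff R is euclidean. Every such R is euclidean — valid.
(B) MMp ⊃ Mp is the dual of axiom 4, which corresponds to transitivity. Every such R is transitive — valid.
(C) MLp ⊃ p is the dual of axiom B, which corresponds to symmetry. Every such R is symmetric — valid.
(D) Lp ⊃ Mp is axiom D, which corresponds to seriality. Every such R is serial — valid.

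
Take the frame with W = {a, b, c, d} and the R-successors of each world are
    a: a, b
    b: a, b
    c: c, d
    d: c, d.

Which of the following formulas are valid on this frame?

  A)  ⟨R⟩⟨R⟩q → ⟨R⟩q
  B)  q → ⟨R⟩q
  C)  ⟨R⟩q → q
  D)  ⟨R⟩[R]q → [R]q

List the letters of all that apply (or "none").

R is reflexive: each world relates to itself.
R is transitive: R is closed under composition.
R is euclidean: any two R-successors of the same world are R-related.
R is not a subset of the identity: a R b with a ≠ b.
(A) ⟨R⟩⟨R⟩q → ⟨R⟩q (the dual of axiom 4) characterises the transitive frames. R is transitive — valid.
(B) the dual of axiom T: valid iff R is reflexive. R is reflexive — valid.
(C) ⟨R⟩q → q (the converse of T) corresponds to R being a subset of the identity. Here R ⊄ identity, so not valid.
(D) ⟨R⟩[R]q → [R]q is the dual of axiom 5, which corresponds to the euclidean property. R is euclidean — valid.

A, B, D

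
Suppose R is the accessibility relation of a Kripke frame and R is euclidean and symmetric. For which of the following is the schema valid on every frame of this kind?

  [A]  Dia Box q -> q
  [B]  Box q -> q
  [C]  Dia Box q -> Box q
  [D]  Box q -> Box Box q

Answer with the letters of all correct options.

A symmetric euclidean relation is transitive (uRv and vRw give vRu by symmetry, then uRw by the euclidean condition, applied at v).
(A) Dia Box q -> q is the dual of axiom B, which corresponds to symmetry. Every such R is symmetric — valid.
(B) Box q -> q is axiom T, which corresponds to reflexivity. Such an R need not be reflexive — not valid.
(C) Dia Box q -> Box q is the dual of axiom 5, which corresponds to the euclidean property. Every such R is euclidean — valid.
(D) Box q -> Box Box q is axiom 4; it is valid on a frame exactly when R is transitive. Every such R is transitive, so valid.

A, C, D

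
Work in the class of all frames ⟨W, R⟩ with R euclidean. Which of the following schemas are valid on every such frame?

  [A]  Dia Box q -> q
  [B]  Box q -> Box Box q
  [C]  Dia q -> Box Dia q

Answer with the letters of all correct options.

(A) Dia Box q -> q (the dual of axiom B) characterises the symmetric frames. Such an R need not be symmetric — not valid.
(B) Box q -> Box Box q (axiom 4) characterises the transitive frames. Such an R need not be transitive — not valid.
(C) Dia q -> Box Dia q is axiom 5, which corresponds to the euclidean property. Every such R is euclidean — valid.

C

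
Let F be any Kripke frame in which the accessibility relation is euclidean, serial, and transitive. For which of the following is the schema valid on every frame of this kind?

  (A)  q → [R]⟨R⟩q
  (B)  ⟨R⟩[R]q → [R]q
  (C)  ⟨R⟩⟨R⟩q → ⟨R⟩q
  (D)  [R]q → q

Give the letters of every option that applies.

B, C

(A) axiom B: valid iff R is symmetric. Such an R need not be symmetric — not valid.
(B) ⟨R⟩[R]q → [R]q is the dual of axiom 5; it is valid on a frame exactly when R is euclidean. Every such R is euclidean, so valid.
(C) ⟨R⟩⟨R⟩q → ⟨R⟩q is the dual of axiom 4; it is valid on a frame exactly when R is transitive. Every such R is transitive, so valid.
(D) axiom T: valid iff R is reflexive. Such an R need not be reflexive — not valid.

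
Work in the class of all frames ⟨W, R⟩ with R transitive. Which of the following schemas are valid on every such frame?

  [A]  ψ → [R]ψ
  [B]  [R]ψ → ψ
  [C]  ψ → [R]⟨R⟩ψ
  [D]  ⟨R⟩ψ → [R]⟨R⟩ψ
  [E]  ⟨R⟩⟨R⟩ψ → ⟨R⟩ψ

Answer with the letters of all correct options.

(A) ψ → [R]ψ (equivalent to ◇p→p) corresponds to R being a subset of the identity. Such an R need not be a subset of the identity, so not valid.
(B) [R]ψ → ψ (axiom T) characterises the reflexive frames. Such an R need not be reflexive — not valid.
(C) ψ → [R]⟨R⟩ψ is axiom B; it is valid on a frame exactly when R is symmetric. Such an R need not be symmetric, so not valid.
(D) axiom 5: valid iff R is euclidean. Such an R need not be euclidean — not valid.
(E) ⟨R⟩⟨R⟩ψ → ⟨R⟩ψ (the dual of axiom 4) characterises the transitive frames. Every such R is transitive — valid.

E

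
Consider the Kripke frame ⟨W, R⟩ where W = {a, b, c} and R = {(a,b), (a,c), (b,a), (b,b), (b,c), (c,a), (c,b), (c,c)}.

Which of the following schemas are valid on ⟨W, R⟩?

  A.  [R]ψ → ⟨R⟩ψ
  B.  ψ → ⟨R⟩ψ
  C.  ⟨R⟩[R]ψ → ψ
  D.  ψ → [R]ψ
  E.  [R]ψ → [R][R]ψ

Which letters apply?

A, C

R is not reflexive: not a R a.
R is symmetric: every R-edge is matched by its reverse.
R is not transitive: a R b and b R a but not a R a.
R is serial: every world has an R-successor.
R is not a subset of the identity: a R b with a ≠ b.
(A) [R]ψ → ⟨R⟩ψ (axiom D) characterises the serial frames. R is serial — valid.
(B) ψ → ⟨R⟩ψ (the dual of axiom T) characterises the reflexive frames. R is not reflexive — not valid.
(C) the dual of axiom B: valid iff R is symmetric. R is symmetric — valid.
(D) ψ → [R]ψ (equivalent to ◇p→p) corresponds to R being a subset of the identity. Here R ⊄ identity, so not valid.
(E) axiom 4: valid iff R is transitive. R is not transitive — not valid.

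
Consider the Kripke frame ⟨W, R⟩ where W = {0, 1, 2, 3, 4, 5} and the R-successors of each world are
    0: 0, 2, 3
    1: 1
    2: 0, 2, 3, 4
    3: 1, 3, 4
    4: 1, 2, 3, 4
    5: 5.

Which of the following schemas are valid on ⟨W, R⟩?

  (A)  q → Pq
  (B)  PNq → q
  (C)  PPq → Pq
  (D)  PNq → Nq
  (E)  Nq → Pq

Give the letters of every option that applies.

R is reflexive: each world relates to itself.
R is not symmetric: 0 R 3 but not 3 R 0.
R is not transitive: 0 R 2 and 2 R 4 but not 0 R 4.
R is not euclidean: 0 R 3 and 0 R 0 but not 3 R 0.
R is serial: every world has an R-successor.
(A) q → Pq (the dual of axiom T) characterises the reflexive frames. R is reflexive — valid.
(B) PNq → q is the dual of axiom B, which corresponds to symmetry. R is not symmetric — not valid.
(C) the dual of axiom 4: valid iff R is transitive. R is not transitive — not valid.
(D) PNq → Nq (the dual of axiom 5) characterises the euclidean frames. R is not euclidean — not valid.
(E) axiom D: valid iff R is serial. R is serial — valid.

A, E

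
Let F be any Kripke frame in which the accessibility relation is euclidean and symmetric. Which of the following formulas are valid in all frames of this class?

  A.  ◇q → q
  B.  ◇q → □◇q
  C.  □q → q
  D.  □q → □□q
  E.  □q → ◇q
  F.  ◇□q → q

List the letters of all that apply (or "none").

B, D, F

A symmetric euclidean relation is transitive (uRv and vRw give vRu by symmetry, then uRw by the euclidean condition, applied at v).
(A) ◇q → q (the converse of T) corresponds to R being a subset of the identity. Such an R need not be a subset of the identity, so not valid.
(B) ◇q → □◇q is axiom 5; it is valid on a frame exactly when R is euclidean. Every such R is euclidean, so valid.
(C) □q → q (axiom T) characterises the reflexive frames. Such an R need not be reflexive — not valid.
(D) □q → □□q (axiom 4) characterises the transitive frames. Every such R is transitive — valid.
(E) □q → ◇q is axiom D; it is valid on a frame exactly when R is serial. Such an R need not be serial, so not valid.
(F) ◇□q → q is the dual of axiom B, which corresponds to symmetry. Every such R is symmetric — valid.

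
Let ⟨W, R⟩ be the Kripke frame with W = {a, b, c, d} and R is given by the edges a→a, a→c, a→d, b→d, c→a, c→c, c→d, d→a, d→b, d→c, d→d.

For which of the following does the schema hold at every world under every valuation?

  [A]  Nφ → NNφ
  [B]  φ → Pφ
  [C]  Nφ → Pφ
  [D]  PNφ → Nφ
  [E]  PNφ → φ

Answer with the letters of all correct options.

R is not reflexive: not b R b.
R is symmetric: every R-edge is matched by its reverse.
R is not transitive: a R d and d R b but not a R b.
R is not euclidean: d R a and d R b but not a R b.
R is serial: every world has an R-successor.
(A) Nφ → NNφ is axiom 4; it is valid on a frame exactly when R is transitive. R is not transitive, so not valid.
(B) φ → Pφ is the dual of axiom T; it is valid on a frame exactly when R is reflexive. R is not reflexive, so not valid.
(C) axiom D: valid iff R is serial. R is serial — valid.
(D) PNφ → Nφ is the dual of axiom 5; it is valid on a frame exactly when R is euclidean. R is not euclidean, so not valid.
(E) PNφ → φ is the dual of axiom B; it is valid on a frame exactly when R is symmetric. R is symmetric, so valid.

C, E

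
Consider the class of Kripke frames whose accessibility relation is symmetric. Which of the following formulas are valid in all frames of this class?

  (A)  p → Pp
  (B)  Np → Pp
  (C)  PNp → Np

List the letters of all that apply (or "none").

none

(A) the dual of axiom T: valid iff R is reflexive. Such an R need not be reflexive — not valid.
(B) Np → Pp (axiom D) characterises the serial frames. Such an R need not be serial — not valid.
(C) the dual of axiom 5: valid iff R is euclidean. Such an R need not be euclidean — not valid.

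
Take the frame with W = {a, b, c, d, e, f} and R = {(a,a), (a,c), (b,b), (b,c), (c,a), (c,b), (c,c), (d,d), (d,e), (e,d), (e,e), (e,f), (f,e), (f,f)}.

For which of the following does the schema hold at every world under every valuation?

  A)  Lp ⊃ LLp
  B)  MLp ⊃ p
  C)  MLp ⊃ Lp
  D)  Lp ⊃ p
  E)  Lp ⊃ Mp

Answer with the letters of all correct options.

R is reflexive: each world relates to itself.
R is symmetric: every R-edge is matched by its reverse.
R is not transitive: a R c and c R b but not a R b.
R is not euclidean: c R a and c R b but not a R b.
R is serial: every world has an R-successor.
(A) axiom 4: valid iff R is transitive. R is not transitive — not valid.
(B) the dual of axiom B: valid iff R is symmetric. R is symmetric — valid.
(C) MLp ⊃ Lp is the dual of axiom 5; it is valid on a frame exactly when R is euclidean. R is not euclidean, so not valid.
(D) axiom T: valid iff R is reflexive. R is reflexive — valid.
(E) Lp ⊃ Mp is axiom D; it is valid on a frame exactly when R is serial. R is serial, so valid.

B, D, E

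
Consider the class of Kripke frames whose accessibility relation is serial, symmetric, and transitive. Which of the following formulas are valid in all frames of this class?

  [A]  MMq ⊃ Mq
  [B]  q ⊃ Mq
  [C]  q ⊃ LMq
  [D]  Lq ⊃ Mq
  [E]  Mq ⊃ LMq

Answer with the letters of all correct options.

A serial symmetric transitive relation is reflexive (take any v with uRv; symmetry gives vRu and transitivity gives uRu), hence an equivalence relation.
(A) MMq ⊃ Mq is the dual of axiom 4; it is valid on a frame exactly when R is transitive. Every such R is transitive, so valid.
(B) the dual of axiom T: valid iff R is reflexive. Every such R is reflexive — valid.
(C) q ⊃ LMq (axiom B) characterises the symmetric frames. Every such R is symmetric — valid.
(D) Lq ⊃ Mq is axiom D; it is valid on a frame exactly when R is serial. Every such R is serial, so valid.
(E) Mq ⊃ LMq is axiom 5, which corresponds to the euclidean property. Every such R is euclidean — valid.

A, B, C, D, E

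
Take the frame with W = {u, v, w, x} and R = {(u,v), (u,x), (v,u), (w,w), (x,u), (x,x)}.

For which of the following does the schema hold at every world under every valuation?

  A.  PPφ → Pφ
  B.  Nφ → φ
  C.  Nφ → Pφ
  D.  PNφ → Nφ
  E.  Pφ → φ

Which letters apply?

R is not reflexive: not u R u.
R is not transitive: u R v and v R u but not u R u.
R is not euclidean: u R v and u R x but not v R x.
R is serial: every world has an R-successor.
R is not a subset of the identity: u R v with u ≠ v.
(A) PPφ → Pφ (the dual of axiom 4) characterises the transitive frames. R is not transitive — not valid.
(B) axiom T: valid iff R is reflexive. R is not reflexive — not valid.
(C) axiom D: valid iff R is serial. R is serial — valid.
(D) PNφ → Nφ (the dual of axiom 5) characterises the euclidean frames. R is not euclidean — not valid.
(E) Pφ → φ (the converse of T) corresponds to R being a subset of the identity. Here R ⊄ identity, so not valid.

C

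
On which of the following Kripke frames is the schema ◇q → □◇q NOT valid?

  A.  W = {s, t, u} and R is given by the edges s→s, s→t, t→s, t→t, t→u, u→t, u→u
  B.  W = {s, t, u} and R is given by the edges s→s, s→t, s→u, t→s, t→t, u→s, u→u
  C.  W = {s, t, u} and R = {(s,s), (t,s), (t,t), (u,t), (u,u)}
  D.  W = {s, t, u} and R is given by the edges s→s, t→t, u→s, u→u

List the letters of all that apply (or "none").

The schema ◇q → □◇q is axiom 5; it is valid on a frame iff R is euclidean.
(A) R is not euclidean (t R s and t R u but not s R u), so the schema fails here.
(B) R is not euclidean (s R t and s R u but not t R u), so the schema fails here.
(C) R is not euclidean (t R s and t R t but not s R t), so the schema fails here.
(D) R is not euclidean (u R s and u R u but not s R u), so the schema fails here.

A, B, C, D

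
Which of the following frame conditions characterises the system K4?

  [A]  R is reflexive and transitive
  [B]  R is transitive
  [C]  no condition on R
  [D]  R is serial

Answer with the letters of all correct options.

(A) this class determines S4, not K4.
(B) K4 is sound and complete for exactly this class.
(C) this class determines K, not K4.
(D) this class determines D, not K4.

B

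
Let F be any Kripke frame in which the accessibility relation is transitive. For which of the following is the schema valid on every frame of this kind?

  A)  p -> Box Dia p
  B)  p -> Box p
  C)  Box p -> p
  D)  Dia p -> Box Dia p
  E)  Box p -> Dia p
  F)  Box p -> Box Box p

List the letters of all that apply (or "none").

(A) p -> Box Dia p is axiom B; it is valid on a frame exactly when R is symmetric. Such an R need not be symmetric, so not valid.
(B) p -> Box p (equivalent to ◇p→p) corresponds to R being a subset of the identity. Such an R need not be a subset of the identity, so not valid.
(C) Box p -> p (axiom T) characterises the reflexive frames. Such an R need not be reflexive — not valid.
(D) Dia p -> Box Dia p (axiom 5) characterises the euclidean frames. Such an R need not be euclidean — not valid.
(E) Box p -> Dia p (axiom D) characterises the serial frames. Such an R need not be serial — not valid.
(F) Box p -> Box Box p is axiom 4; it is valid on a frame exactly when R is transitive. Every such R is transitive, so valid.

F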